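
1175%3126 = 1175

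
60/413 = 60/413 = 0.15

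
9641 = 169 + 9472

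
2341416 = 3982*588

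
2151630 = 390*5517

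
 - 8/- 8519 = 8/8519  =  0.00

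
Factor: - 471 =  - 3^1*157^1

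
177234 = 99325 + 77909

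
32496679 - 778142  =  31718537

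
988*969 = 957372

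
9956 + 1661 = 11617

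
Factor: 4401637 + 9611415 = 14013052 = 2^2*3503263^1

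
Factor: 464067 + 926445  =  1390512= 2^4 *3^1* 59^1*491^1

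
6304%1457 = 476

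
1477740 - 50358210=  - 48880470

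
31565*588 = 18560220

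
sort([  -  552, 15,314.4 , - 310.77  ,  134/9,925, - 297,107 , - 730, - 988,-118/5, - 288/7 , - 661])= [ - 988, - 730, - 661, - 552, - 310.77 ,  -  297, - 288/7, - 118/5,134/9, 15, 107, 314.4,925 ] 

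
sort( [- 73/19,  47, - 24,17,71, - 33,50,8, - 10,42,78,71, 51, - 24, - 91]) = [-91 , - 33, - 24 , - 24, - 10, - 73/19,8 , 17, 42, 47,50 , 51,71,  71,78 ]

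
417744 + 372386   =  790130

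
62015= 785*79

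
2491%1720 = 771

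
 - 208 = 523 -731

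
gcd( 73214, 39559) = 1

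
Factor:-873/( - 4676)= 2^( - 2)*3^2*7^( - 1)*97^1*167^( - 1)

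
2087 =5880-3793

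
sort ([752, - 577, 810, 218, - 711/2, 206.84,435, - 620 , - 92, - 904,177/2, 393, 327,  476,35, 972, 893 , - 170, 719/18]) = [ - 904, - 620, - 577 , - 711/2, - 170, - 92, 35,719/18, 177/2,206.84 , 218, 327, 393, 435, 476, 752, 810, 893,972]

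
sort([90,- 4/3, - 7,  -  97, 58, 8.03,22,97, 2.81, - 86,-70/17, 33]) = [  -  97, - 86,-7, - 70/17,-4/3,2.81, 8.03,  22, 33,58,90, 97]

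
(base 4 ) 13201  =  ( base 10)481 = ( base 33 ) ej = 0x1e1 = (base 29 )gh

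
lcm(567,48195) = 48195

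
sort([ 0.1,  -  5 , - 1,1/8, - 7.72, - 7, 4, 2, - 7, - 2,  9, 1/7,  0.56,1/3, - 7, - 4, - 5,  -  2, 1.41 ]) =[ - 7.72, - 7 , - 7,  -  7 ,  -  5, - 5, - 4, - 2, - 2, - 1,  0.1,1/8,1/7, 1/3, 0.56, 1.41, 2,4, 9]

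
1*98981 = 98981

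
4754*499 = 2372246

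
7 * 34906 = 244342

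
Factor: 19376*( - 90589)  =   - 2^4*7^1*157^1 * 173^1*577^1= - 1755252464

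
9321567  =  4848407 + 4473160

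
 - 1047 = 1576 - 2623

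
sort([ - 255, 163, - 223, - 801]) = [-801, - 255, - 223  ,  163]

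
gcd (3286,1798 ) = 62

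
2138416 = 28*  76372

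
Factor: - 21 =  - 3^1 * 7^1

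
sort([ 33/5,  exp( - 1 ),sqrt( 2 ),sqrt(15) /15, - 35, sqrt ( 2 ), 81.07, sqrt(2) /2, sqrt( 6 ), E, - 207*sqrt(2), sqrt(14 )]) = [ - 207*sqrt(2), - 35, sqrt(15)/15,  exp( - 1 ), sqrt(2 )/2,sqrt (2 ),sqrt( 2), sqrt(6 ),E,sqrt(14 ), 33/5, 81.07] 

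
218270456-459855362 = -241584906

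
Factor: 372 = 2^2*3^1*31^1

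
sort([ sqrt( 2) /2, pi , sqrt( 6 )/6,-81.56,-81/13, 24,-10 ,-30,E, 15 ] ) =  [ - 81.56, - 30,  -  10 , -81/13,sqrt( 6)/6,sqrt( 2 ) /2,E , pi, 15,24 ]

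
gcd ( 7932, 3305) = 661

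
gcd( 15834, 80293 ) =1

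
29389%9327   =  1408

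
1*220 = 220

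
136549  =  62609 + 73940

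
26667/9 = 2963  =  2963.00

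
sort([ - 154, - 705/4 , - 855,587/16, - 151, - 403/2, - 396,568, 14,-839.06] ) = [  -  855,-839.06,-396, - 403/2,  -  705/4,-154, - 151, 14,587/16, 568]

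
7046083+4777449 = 11823532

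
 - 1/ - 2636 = 1/2636 = 0.00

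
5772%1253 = 760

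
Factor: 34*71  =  2414 = 2^1*17^1*71^1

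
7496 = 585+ 6911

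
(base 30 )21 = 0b111101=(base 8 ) 75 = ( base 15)41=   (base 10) 61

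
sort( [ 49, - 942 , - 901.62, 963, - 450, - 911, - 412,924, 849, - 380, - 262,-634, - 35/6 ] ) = [ - 942, - 911,-901.62, - 634,- 450, - 412 , - 380, - 262 ,  -  35/6, 49,849, 924 , 963 ] 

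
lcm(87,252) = 7308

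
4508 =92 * 49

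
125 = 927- 802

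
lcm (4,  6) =12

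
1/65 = 1/65 = 0.02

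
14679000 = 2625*5592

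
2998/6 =499  +  2/3  =  499.67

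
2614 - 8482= - 5868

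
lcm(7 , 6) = 42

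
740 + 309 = 1049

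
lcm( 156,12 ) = 156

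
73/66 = 73/66=1.11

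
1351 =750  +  601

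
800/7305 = 160/1461= 0.11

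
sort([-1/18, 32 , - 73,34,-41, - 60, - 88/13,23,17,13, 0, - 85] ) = [-85, - 73,  -  60, - 41, - 88/13, - 1/18,0  ,  13,17,23  ,  32,34]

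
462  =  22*21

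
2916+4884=7800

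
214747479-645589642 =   -  430842163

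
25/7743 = 25/7743  =  0.00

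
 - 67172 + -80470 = - 147642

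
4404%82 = 58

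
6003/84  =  71 + 13/28 = 71.46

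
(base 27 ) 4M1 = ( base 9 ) 4731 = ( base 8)6667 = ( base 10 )3511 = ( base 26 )551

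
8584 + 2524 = 11108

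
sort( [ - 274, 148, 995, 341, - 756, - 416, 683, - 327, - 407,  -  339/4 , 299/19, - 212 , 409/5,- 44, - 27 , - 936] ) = [-936, - 756, - 416,-407,  -  327, - 274, - 212,-339/4, - 44 , - 27, 299/19, 409/5,  148, 341 , 683,995]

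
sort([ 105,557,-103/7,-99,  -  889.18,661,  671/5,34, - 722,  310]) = [- 889.18,-722,-99, - 103/7 , 34  ,  105,671/5,310, 557,661]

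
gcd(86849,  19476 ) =1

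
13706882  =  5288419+8418463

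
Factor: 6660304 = 2^4*7^1 * 59467^1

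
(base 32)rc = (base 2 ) 1101101100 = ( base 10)876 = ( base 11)727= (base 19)282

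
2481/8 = 2481/8 =310.12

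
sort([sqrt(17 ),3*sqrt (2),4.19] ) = [ sqrt(17 ), 4.19,3*sqrt(2)]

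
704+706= 1410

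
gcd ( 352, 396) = 44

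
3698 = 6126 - 2428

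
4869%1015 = 809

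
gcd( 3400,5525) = 425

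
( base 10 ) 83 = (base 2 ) 1010011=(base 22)3h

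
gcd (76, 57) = 19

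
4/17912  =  1/4478 = 0.00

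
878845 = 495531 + 383314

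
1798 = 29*62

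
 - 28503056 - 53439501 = - 81942557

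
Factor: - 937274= - 2^1*13^2*47^1 * 59^1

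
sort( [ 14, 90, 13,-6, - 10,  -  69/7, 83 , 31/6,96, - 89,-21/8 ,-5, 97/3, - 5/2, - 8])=[ - 89 , - 10, - 69/7, - 8,-6,- 5,-21/8, - 5/2, 31/6,13 , 14, 97/3,83 , 90, 96]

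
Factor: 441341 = 109^1 * 4049^1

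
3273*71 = 232383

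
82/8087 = 82/8087 =0.01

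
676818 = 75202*9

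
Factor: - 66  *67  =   - 4422= - 2^1 * 3^1*11^1* 67^1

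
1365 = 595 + 770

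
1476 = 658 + 818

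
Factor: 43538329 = 19^1*2291491^1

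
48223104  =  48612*992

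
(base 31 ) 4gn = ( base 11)3307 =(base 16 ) 110B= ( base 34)3qb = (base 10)4363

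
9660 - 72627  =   - 62967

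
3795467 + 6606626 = 10402093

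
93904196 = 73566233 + 20337963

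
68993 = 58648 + 10345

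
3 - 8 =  - 5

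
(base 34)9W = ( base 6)1322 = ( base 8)522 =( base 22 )f8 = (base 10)338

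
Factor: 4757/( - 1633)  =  -23^ ( - 1 ) *67^1 = -67/23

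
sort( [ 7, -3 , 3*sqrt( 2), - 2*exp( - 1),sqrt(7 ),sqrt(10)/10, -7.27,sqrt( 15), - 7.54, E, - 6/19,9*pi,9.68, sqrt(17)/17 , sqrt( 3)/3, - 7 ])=[ - 7.54, - 7.27 , - 7,-3, - 2*exp( -1), - 6/19 , sqrt(17 ) /17, sqrt(10)/10,sqrt( 3)/3,sqrt(7) , E, sqrt( 15 ), 3 * sqrt (2), 7, 9.68,9 * pi]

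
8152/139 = 8152/139= 58.65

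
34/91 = 34/91 = 0.37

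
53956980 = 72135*748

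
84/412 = 21/103 = 0.20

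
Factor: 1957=19^1*103^1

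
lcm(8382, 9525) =209550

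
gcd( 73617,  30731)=1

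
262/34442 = 131/17221=0.01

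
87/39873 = 29/13291  =  0.00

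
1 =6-5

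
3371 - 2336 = 1035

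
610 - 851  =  -241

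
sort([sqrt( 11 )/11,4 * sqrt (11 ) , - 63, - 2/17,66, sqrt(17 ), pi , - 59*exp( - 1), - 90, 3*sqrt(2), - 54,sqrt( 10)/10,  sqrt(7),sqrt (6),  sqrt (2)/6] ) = [ -90, - 63 , - 54 , - 59*exp( - 1),-2/17,sqrt( 2) /6, sqrt(11)/11 , sqrt(10)/10,sqrt( 6),sqrt(7),pi,  sqrt( 17),3 *sqrt( 2 ),4*sqrt( 11), 66] 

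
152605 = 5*30521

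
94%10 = 4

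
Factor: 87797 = 87797^1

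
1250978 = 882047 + 368931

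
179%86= 7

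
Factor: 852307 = 67^1*12721^1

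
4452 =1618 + 2834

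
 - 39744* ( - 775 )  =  30801600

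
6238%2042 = 112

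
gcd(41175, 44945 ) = 5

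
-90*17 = - 1530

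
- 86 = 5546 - 5632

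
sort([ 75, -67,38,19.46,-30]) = [ - 67 , - 30,  19.46,  38,75 ] 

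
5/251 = 5/251 = 0.02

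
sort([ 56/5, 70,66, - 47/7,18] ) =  [ - 47/7, 56/5, 18 , 66, 70 ]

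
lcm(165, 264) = 1320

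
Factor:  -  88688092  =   - 2^2*23^1*59^1*16339^1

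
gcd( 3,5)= 1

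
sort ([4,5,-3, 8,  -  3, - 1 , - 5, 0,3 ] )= [-5, - 3,- 3, - 1, 0,3,4,5,8]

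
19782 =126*157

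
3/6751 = 3/6751=0.00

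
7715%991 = 778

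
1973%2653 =1973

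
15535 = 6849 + 8686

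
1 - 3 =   -  2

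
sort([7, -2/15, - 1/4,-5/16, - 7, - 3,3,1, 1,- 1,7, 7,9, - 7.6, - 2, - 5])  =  [ - 7.6 , - 7, - 5,-3, - 2,  -  1,  -  5/16, - 1/4,- 2/15,1, 1,3,7,7 , 7,9]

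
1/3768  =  1/3768 = 0.00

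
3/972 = 1/324 = 0.00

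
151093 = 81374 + 69719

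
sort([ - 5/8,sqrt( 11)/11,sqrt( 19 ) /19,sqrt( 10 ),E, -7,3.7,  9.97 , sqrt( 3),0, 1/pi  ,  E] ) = [ - 7, - 5/8,0, sqrt( 19) /19, sqrt( 11 ) /11,1/pi , sqrt( 3 ), E,E, sqrt(10),3.7,  9.97 ] 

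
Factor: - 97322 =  - 2^1 * 48661^1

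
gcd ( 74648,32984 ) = 1736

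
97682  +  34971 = 132653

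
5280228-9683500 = -4403272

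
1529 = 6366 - 4837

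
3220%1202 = 816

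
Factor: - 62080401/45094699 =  - 3^1*13^( - 1)*173^( - 1)*20051^(-1)*20693467^1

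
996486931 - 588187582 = 408299349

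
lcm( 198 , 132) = 396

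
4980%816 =84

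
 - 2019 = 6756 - 8775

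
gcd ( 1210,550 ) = 110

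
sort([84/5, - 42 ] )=[ - 42, 84/5 ] 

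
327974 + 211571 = 539545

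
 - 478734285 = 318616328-797350613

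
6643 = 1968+4675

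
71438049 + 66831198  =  138269247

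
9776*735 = 7185360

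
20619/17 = 1212 + 15/17 = 1212.88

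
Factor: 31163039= 31163039^1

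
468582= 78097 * 6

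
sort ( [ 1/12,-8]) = [ - 8, 1/12]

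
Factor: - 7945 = -5^1*7^1*227^1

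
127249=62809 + 64440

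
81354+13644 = 94998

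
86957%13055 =8627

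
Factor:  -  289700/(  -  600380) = 14485/30019  =  5^1*11^( - 1 )*2729^(-1)*2897^1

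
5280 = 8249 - 2969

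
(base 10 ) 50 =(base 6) 122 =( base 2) 110010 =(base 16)32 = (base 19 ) 2C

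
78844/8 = 19711/2 = 9855.50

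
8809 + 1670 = 10479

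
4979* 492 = 2449668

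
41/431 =41/431 = 0.10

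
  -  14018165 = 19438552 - 33456717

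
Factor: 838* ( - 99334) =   -  2^2 * 419^1 * 49667^1 = - 83241892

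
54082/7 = 7726 = 7726.00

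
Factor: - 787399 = - 647^1*1217^1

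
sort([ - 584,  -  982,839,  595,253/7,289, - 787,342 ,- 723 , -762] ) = [-982, - 787,-762, - 723, - 584, 253/7,289,  342, 595 , 839 ] 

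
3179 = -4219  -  -7398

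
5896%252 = 100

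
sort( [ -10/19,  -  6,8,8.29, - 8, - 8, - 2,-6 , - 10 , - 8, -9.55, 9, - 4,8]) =[-10,- 9.55,-8, - 8, - 8,-6, - 6, - 4,-2,-10/19,8,8,8.29, 9 ] 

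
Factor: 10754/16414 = 19^1*29^ ( - 1) = 19/29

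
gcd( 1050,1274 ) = 14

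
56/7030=28/3515 = 0.01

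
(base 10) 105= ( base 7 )210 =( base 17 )63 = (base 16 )69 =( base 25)45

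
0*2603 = 0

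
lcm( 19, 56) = 1064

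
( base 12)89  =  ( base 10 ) 105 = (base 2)1101001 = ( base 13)81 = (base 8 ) 151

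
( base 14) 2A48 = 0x1d58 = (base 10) 7512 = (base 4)1311120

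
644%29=6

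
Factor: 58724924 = 2^2  *  14681231^1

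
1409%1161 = 248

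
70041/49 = 1429 + 20/49 = 1429.41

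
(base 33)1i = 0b110011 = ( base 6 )123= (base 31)1k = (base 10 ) 51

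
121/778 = 121/778 = 0.16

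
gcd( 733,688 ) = 1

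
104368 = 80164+24204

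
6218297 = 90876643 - 84658346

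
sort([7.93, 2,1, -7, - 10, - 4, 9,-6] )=[ - 10, - 7, - 6, - 4, 1, 2,7.93,9 ]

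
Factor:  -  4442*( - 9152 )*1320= 53662202880 = 2^10*3^1*5^1*11^2 *13^1*2221^1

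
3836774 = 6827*562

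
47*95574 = 4491978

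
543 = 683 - 140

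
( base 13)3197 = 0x1AE4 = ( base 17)16DG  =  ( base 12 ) 3b98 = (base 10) 6884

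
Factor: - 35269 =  - 13^1*2713^1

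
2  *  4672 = 9344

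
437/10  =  43  +  7/10 = 43.70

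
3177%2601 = 576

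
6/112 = 3/56 = 0.05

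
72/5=72/5 = 14.40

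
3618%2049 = 1569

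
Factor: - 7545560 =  - 2^3 * 5^1* 11^2*1559^1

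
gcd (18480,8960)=560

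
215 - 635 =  - 420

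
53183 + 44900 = 98083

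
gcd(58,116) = 58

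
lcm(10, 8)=40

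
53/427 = 53/427 = 0.12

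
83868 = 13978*6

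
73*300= 21900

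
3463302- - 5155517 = 8618819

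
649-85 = 564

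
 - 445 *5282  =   - 2350490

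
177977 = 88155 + 89822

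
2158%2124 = 34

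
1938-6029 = - 4091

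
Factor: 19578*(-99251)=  - 2^1*3^1*13^1*251^1*99251^1 = - 1943136078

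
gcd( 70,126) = 14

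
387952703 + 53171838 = 441124541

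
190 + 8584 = 8774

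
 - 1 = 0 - 1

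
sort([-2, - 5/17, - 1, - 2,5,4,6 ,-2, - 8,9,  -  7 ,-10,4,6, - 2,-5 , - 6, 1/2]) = [ - 10,-8, - 7, - 6,-5, - 2, - 2, - 2, - 2,-1,  -  5/17,1/2, 4,4, 5,6 , 6,9]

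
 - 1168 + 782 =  - 386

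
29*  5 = 145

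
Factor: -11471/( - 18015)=3^( - 1)*5^( - 1)* 1201^( - 1)*11471^1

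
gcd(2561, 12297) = 1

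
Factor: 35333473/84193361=5047639^1*12027623^( - 1 ) = 5047639/12027623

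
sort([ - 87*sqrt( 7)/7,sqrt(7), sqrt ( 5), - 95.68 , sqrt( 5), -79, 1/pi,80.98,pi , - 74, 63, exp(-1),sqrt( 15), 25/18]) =[ - 95.68, - 79, - 74,-87*sqrt (7)/7,1/pi, exp( - 1), 25/18,sqrt(5 ),sqrt(5), sqrt( 7), pi, sqrt(15), 63, 80.98 ] 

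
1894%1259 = 635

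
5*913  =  4565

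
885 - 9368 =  - 8483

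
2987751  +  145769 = 3133520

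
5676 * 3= 17028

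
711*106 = 75366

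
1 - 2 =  - 1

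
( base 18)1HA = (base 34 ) IS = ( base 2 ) 1010000000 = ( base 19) 1ED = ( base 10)640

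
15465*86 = 1329990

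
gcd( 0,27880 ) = 27880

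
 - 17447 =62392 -79839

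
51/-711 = -1 + 220/237 = - 0.07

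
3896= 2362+1534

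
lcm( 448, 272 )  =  7616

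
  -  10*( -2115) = 21150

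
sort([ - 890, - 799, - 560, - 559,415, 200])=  [ - 890, - 799, - 560, -559,200,415]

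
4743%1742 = 1259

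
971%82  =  69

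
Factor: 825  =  3^1 * 5^2*11^1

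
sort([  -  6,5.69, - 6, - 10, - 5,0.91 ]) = [ - 10, - 6, - 6, - 5,0.91, 5.69]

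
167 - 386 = - 219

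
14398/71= 14398/71= 202.79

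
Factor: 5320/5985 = 8/9 = 2^3*3^( - 2 )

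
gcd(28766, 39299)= 1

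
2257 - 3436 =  - 1179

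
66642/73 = 66642/73 = 912.90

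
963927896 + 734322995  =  1698250891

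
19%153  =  19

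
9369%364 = 269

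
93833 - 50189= 43644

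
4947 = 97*51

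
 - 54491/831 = -66+355/831 = - 65.57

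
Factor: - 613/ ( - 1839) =1/3 = 3^( - 1)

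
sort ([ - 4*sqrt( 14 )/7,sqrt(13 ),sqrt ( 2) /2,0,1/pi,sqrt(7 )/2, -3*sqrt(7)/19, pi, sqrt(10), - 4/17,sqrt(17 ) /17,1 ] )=[-4*sqrt (14 ) /7, - 3*sqrt( 7 ) /19, - 4/17, 0, sqrt(17) /17,  1/pi, sqrt(2 )/2, 1, sqrt( 7)/2, pi, sqrt( 10),sqrt(13 ) ] 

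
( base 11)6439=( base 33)7qv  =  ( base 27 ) BI7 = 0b10000101000000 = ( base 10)8512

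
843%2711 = 843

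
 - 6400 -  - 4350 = - 2050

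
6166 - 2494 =3672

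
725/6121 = 725/6121 = 0.12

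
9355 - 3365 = 5990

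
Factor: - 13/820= - 2^( - 2)*5^( - 1)* 13^1 *41^( - 1)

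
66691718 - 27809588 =38882130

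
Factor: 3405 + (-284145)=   -  280740 = -2^2*3^1 * 5^1*4679^1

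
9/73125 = 1/8125= 0.00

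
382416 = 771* 496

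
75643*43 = 3252649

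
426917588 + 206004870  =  632922458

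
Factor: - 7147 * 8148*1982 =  - 2^3*3^1*7^2*97^1*991^1*1021^1 = -115419304392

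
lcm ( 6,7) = 42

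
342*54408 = 18607536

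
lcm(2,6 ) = 6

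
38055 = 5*7611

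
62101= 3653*17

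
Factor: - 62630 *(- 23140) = 1449258200= 2^3*5^2 *13^1*89^1 * 6263^1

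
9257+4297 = 13554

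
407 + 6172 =6579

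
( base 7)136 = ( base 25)31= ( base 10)76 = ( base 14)56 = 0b1001100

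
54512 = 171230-116718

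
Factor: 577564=2^2*13^1 * 29^1*383^1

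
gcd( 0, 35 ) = 35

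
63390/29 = 2185 + 25/29 = 2185.86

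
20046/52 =771/2  =  385.50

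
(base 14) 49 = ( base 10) 65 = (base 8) 101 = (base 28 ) 29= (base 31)23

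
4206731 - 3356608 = 850123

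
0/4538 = 0= 0.00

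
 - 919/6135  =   - 919/6135 = -0.15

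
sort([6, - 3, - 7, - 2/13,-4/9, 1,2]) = [ - 7, - 3,  -  4/9, - 2/13,1, 2,6]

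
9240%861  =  630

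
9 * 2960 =26640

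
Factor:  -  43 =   -  43^1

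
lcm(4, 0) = 0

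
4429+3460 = 7889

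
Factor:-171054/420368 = -153/376 = -2^ (  -  3 ) * 3^2*17^1 * 47^(-1)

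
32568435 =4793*6795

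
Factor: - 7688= - 2^3*31^2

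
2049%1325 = 724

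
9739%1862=429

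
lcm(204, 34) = 204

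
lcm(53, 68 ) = 3604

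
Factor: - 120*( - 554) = 66480 = 2^4*3^1*5^1*277^1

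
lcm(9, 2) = 18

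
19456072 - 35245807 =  - 15789735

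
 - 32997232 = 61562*( - 536 ) 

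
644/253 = 2+6/11 = 2.55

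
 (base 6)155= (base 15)4B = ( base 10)71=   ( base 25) 2L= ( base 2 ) 1000111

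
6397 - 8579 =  - 2182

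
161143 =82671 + 78472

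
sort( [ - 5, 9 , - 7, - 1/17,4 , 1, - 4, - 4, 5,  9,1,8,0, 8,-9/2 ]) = [- 7,  -  5, - 9/2, - 4, - 4, - 1/17, 0,1, 1,4, 5, 8,8,9,9]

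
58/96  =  29/48 = 0.60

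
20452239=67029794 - 46577555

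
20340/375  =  54 + 6/25= 54.24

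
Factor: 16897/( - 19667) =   -  61/71 = -  61^1*71^(-1)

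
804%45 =39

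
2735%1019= 697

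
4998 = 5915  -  917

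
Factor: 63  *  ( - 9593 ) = - 604359 = - 3^2 * 7^1 * 53^1*181^1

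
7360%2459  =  2442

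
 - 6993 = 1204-8197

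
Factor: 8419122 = 2^1*3^2*467729^1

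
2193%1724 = 469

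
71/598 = 71/598=0.12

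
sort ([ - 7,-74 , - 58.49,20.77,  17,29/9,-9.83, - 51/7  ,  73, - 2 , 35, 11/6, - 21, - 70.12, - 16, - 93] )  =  [-93,-74, - 70.12 , - 58.49, - 21, - 16,-9.83,-51/7,-7,-2,11/6,29/9, 17,  20.77,35,  73]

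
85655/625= 137+6/125 = 137.05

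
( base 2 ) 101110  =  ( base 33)1d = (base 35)1B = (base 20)26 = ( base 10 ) 46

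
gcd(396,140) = 4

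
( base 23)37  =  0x4c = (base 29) 2I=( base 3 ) 2211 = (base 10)76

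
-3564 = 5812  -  9376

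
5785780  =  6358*910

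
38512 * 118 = 4544416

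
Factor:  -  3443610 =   -  2^1*3^1*5^1*79^1*1453^1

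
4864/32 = 152 = 152.00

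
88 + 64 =152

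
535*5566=2977810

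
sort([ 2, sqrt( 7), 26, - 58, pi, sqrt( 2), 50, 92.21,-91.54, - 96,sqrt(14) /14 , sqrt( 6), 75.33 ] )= [ - 96, - 91.54 , - 58,sqrt (14 ) /14, sqrt( 2), 2, sqrt( 6 ), sqrt(7 ), pi, 26, 50,75.33,  92.21 ] 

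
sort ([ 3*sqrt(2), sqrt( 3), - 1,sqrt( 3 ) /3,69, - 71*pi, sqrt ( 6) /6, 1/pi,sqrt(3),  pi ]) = [ - 71 * pi , - 1, 1/pi,sqrt(6 )/6,sqrt( 3 )/3,sqrt( 3 ) , sqrt(3 ),pi, 3*sqrt(2), 69 ] 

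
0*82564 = 0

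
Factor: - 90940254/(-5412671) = 2^1 * 3^1*11^( - 1 )*492061^ ( - 1)*15156709^1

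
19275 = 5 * 3855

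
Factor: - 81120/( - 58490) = 2^4 * 3^1*13^2*5849^( - 1 ) = 8112/5849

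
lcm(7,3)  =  21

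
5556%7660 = 5556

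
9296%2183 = 564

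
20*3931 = 78620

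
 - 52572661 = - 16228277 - 36344384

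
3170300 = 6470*490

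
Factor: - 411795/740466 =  -2^( - 1)*5^1 * 31^( - 1)*1327^( - 1)*9151^1= - 45755/82274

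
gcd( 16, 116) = 4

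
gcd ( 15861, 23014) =311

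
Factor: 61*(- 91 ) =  - 5551  =  - 7^1*13^1*61^1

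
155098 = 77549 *2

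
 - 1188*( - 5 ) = 5940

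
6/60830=3/30415=0.00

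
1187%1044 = 143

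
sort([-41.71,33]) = [ - 41.71,33 ] 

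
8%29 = 8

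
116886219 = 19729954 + 97156265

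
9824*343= 3369632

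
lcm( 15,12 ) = 60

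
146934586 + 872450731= 1019385317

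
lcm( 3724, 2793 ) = 11172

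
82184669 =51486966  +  30697703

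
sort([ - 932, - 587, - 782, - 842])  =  [ - 932 ,-842, - 782, - 587 ]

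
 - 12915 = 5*( - 2583)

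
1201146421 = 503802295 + 697344126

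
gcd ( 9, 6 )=3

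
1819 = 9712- 7893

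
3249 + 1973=5222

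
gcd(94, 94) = 94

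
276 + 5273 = 5549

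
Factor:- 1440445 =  - 5^1*288089^1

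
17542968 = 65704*267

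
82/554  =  41/277   =  0.15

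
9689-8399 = 1290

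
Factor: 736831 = 17^1*89^1*487^1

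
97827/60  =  32609/20 = 1630.45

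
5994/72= 333/4 = 83.25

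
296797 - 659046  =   -362249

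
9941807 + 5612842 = 15554649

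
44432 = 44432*1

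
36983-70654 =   -  33671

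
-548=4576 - 5124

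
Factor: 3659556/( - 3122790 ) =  - 609926/520465 = - 2^1*5^( - 1)*11^(-1)*17^1  *9463^ ( - 1) * 17939^1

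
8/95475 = 8/95475 = 0.00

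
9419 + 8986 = 18405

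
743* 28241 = 20983063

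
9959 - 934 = 9025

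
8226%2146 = 1788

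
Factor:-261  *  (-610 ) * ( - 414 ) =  - 2^2*3^4*5^1 *23^1 *29^1*61^1=-65912940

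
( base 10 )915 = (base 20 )25f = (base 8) 1623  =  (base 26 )195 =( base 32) SJ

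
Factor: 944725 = 5^2*23^1*31^1*53^1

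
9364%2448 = 2020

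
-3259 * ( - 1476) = 4810284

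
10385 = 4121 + 6264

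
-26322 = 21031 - 47353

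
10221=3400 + 6821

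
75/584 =75/584  =  0.13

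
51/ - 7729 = -51/7729 = -0.01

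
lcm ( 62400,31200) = 62400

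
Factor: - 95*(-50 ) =2^1*5^3*19^1 = 4750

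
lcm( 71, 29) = 2059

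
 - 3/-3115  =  3/3115 = 0.00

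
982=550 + 432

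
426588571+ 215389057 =641977628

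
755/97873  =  755/97873 = 0.01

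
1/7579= 1/7579 = 0.00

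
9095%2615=1250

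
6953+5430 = 12383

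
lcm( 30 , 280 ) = 840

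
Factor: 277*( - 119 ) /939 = - 32963/939=-3^( - 1 )*7^1 * 17^1 * 277^1 * 313^ ( - 1)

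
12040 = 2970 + 9070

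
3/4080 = 1/1360 = 0.00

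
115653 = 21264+94389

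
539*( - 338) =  - 182182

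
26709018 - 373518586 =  - 346809568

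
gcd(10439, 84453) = 1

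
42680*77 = 3286360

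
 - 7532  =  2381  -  9913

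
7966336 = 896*8891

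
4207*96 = 403872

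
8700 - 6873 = 1827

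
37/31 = 1+ 6/31 = 1.19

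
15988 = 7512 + 8476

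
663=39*17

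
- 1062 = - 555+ - 507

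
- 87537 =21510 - 109047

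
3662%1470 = 722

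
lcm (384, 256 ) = 768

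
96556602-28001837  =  68554765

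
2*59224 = 118448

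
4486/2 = 2243= 2243.00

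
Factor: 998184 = 2^3*3^1 * 11^1*19^1 * 199^1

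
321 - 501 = - 180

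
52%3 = 1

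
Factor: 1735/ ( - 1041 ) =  - 3^( - 1 )*5^1= - 5/3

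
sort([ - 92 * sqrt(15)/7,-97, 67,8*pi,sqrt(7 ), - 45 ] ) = [-97, - 92*sqrt(15)/7, - 45, sqrt( 7 ), 8*pi,67]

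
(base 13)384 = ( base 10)615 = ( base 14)31d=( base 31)jq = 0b1001100111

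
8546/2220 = 3+943/1110  =  3.85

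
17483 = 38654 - 21171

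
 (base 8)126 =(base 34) 2I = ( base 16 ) 56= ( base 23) 3h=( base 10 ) 86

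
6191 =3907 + 2284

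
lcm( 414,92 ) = 828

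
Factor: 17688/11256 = 11/7 =7^(  -  1)*11^1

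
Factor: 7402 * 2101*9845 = 153105521690=2^1*5^1*11^2 * 179^1*191^1* 3701^1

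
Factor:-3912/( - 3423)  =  2^3*7^(  -  1 ) = 8/7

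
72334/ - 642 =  - 113  +  106/321= - 112.67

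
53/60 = 53/60 = 0.88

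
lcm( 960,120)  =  960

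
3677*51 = 187527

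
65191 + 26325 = 91516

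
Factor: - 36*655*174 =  - 2^3*3^3*  5^1*29^1*131^1 = - 4102920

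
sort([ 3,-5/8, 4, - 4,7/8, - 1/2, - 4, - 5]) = [ - 5 , - 4, - 4, - 5/8, - 1/2 , 7/8, 3, 4]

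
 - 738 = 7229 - 7967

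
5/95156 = 5/95156 =0.00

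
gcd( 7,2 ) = 1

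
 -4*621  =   - 2484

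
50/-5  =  -10/1  =  - 10.00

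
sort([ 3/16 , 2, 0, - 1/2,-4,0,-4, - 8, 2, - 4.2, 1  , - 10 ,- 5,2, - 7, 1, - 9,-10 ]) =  [-10, - 10,-9,-8,-7 , - 5, - 4.2, - 4,-4,-1/2,0, 0,  3/16,1, 1,  2, 2,2]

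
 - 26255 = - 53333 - -27078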